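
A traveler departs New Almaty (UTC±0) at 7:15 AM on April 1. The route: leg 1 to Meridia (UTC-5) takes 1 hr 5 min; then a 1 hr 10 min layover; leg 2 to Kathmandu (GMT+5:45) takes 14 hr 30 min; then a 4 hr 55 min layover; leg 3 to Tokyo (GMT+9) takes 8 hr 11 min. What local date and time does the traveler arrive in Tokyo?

10:06 PM on April 2

New Almaty is at UTC+0, so departure is already 7:15 AM UTC on Apr 1.
Add 1 hour and 5 minutes leg 1 → 8:20 AM UTC.
Add 1 hour and 10 minutes layover in Meridia → 9:30 AM UTC.
Add 14 hours 30 minutes leg 2 → 12:00 AM UTC (Apr 2).
Add 4 hours and 55 minutes layover in Kathmandu → 4:55 AM UTC.
Add 8 hours and 11 minutes leg 3 → 1:06 PM UTC.
Tokyo is UTC+9:00, so local arrival = 1:06 PM + 9:00 = 10:06 PM on Apr 2.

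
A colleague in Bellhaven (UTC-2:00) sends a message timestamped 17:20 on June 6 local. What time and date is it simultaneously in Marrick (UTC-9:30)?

Marrick is 7:30 behind Bellhaven.
Shift by the zone difference: 17:20 − 7:30 = 09:50 on Jun 6 in Marrick.

09:50 on June 6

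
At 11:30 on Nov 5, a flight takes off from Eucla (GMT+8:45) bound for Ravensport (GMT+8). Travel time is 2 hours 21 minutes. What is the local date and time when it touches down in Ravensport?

Ravensport is 0:45 behind Eucla.
After 2 hours and 21 minutes it is 13:51 in Eucla.
Shift by the zone difference: 13:51 − 0:45 = 13:06 on Nov 5 in Ravensport.

13:06 on November 5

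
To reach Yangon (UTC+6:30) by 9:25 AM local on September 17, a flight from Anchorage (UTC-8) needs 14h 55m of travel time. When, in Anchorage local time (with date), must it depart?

4:00 AM on September 16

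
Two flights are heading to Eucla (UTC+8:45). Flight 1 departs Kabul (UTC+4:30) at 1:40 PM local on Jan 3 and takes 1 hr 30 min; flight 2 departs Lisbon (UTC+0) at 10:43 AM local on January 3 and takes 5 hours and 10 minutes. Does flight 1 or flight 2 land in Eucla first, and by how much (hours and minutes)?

the first, by 5 hours 13 minutes

Flight 1 in UTC: 1:40 PM − 4:30 = 9:10 AM on Jan 3.
+1 hour and 30 minutes → arrive 10:40 AM UTC on Jan 3.
Flight 2 departs at 10:43 AM UTC (Jan 3).
+5 hours and 10 minutes → arrive 3:53 PM UTC on Jan 3.
Flight 1 lands earlier by 5 hours 13 minutes.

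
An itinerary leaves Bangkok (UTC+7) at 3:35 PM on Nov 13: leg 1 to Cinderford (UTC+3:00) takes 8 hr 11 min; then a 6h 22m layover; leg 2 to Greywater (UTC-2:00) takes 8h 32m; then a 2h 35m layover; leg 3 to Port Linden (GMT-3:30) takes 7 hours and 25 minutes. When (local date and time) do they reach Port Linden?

Convert departure to UTC: 3:35 PM − 7:00 = 8:35 AM UTC on Nov 13.
Add 8 hours and 11 minutes leg 1 → 4:46 PM UTC.
Add 6 hours 22 minutes layover in Cinderford → 11:08 PM UTC.
Add 8 hours and 32 minutes leg 2 → 7:40 AM UTC (Nov 14).
Add 2 hours 35 minutes layover in Greywater → 10:15 AM UTC.
Add 7 hours 25 minutes leg 3 → 5:40 PM UTC.
Port Linden is UTC−3:30, so local arrival = 5:40 PM − 3:30 = 2:10 PM on Nov 14.

2:10 PM on November 14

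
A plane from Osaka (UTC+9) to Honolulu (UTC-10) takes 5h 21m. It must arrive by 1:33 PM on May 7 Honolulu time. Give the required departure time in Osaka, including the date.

3:12 AM on May 8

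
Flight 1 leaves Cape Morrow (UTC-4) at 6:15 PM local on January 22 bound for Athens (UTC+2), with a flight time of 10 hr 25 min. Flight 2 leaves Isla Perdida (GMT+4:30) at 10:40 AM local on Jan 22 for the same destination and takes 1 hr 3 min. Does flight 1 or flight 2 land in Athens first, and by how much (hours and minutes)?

the second, by 25 hours 27 minutes

Flight 1 in UTC: 6:15 PM + 4:00 = 10:15 PM on Jan 22.
+10 hours and 25 minutes → arrive 8:40 AM UTC on Jan 23.
Flight 2 in UTC: 10:40 AM − 4:30 = 6:10 AM on Jan 22.
+1 hour and 3 minutes → arrive 7:13 AM UTC on Jan 22.
Flight 2 lands earlier by 25 hours 27 minutes.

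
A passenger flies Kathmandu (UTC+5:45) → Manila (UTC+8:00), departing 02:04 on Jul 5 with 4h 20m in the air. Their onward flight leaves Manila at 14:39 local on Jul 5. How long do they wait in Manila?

6 hours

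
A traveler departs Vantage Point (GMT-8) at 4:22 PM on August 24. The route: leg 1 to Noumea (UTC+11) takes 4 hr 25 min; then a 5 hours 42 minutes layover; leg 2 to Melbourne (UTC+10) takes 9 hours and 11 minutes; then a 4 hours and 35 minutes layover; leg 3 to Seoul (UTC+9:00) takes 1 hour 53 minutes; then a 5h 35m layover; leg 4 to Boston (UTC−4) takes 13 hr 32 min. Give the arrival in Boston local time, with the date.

5:15 PM on August 26

Convert departure to UTC: 4:22 PM + 8:00 = 12:22 AM UTC on Aug 25.
Add 4 hours and 25 minutes leg 1 → 4:47 AM UTC.
Add 5 hours 42 minutes layover in Noumea → 10:29 AM UTC.
Add 9 hours 11 minutes leg 2 → 7:40 PM UTC.
Add 4 hours 35 minutes layover in Melbourne → 12:15 AM UTC (Aug 26).
Add 1 hour 53 minutes leg 3 → 2:08 AM UTC.
Add 5 hours and 35 minutes layover in Seoul → 7:43 AM UTC.
Add 13 hours 32 minutes leg 4 → 9:15 PM UTC.
Boston is UTC−4:00, so local arrival = 9:15 PM − 4:00 = 5:15 PM on Aug 26.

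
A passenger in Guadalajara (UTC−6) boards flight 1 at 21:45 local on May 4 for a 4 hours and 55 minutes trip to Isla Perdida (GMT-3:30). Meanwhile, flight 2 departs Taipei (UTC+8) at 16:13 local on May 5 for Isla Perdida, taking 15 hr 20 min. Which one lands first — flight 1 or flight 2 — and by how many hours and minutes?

the first, by 14 hours 53 minutes

Flight 1 in UTC: 21:45 + 6:00 = 03:45 on May 5.
+4 hours 55 minutes → arrive 08:40 UTC on May 5.
Flight 2 in UTC: 16:13 − 8:00 = 08:13 on May 5.
+15 hours and 20 minutes → arrive 23:33 UTC on May 5.
Flight 1 lands earlier by 14 hours 53 minutes.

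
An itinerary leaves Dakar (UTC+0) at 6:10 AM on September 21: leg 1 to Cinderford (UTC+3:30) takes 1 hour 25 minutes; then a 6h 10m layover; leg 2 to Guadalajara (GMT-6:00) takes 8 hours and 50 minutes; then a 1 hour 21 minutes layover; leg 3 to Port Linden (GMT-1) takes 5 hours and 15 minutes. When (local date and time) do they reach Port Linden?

4:11 AM on Sep 22

Dakar is at UTC+0, so departure is already 6:10 AM UTC on Sep 21.
Add 1 hour 25 minutes leg 1 → 7:35 AM UTC.
Add 6 hours and 10 minutes layover in Cinderford → 1:45 PM UTC.
Add 8 hours 50 minutes leg 2 → 10:35 PM UTC.
Add 1 hour 21 minutes layover in Guadalajara → 11:56 PM UTC.
Add 5 hours 15 minutes leg 3 → 5:11 AM UTC (Sep 22).
Port Linden is UTC−1:00, so local arrival = 5:11 AM − 1:00 = 4:11 AM on Sep 22.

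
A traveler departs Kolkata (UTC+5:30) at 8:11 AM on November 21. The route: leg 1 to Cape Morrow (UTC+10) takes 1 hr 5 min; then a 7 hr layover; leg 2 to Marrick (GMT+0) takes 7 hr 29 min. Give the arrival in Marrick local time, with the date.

Convert departure to UTC: 8:11 AM − 5:30 = 2:41 AM UTC on Nov 21.
Add 1 hour and 5 minutes leg 1 → 3:46 AM UTC.
Add 7 hours layover in Cape Morrow → 10:46 AM UTC.
Add 7 hours 29 minutes leg 2 → 6:15 PM UTC.
Marrick is UTC+0, so local arrival is the same: 6:15 PM on Nov 21.

6:15 PM on Nov 21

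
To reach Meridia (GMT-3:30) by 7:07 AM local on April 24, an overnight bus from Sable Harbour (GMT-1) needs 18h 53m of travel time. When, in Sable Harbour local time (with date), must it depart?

2:44 PM on April 23

Target arrival in UTC: 7:07 AM + 3:30 = 10:37 AM on Apr 24.
Subtract 18 hours and 53 minutes → departure 3:44 PM UTC on Apr 23.
Sable Harbour is UTC−1:00: 3:44 PM − 1:00 = 2:44 PM on Apr 23.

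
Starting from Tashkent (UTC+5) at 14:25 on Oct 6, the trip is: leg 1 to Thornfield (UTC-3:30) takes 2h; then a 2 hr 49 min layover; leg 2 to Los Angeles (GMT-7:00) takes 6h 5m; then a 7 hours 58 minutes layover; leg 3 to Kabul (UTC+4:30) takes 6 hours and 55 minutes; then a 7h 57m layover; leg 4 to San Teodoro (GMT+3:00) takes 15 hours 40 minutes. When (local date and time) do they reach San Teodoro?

Convert departure to UTC: 14:25 − 5:00 = 09:25 UTC on Oct 6.
Add 2 hours leg 1 → 11:25 UTC.
Add 2 hours and 49 minutes layover in Thornfield → 14:14 UTC.
Add 6 hours and 5 minutes leg 2 → 20:19 UTC.
Add 7 hours 58 minutes layover in Los Angeles → 04:17 UTC (Oct 7).
Add 6 hours and 55 minutes leg 3 → 11:12 UTC.
Add 7 hours and 57 minutes layover in Kabul → 19:09 UTC.
Add 15 hours and 40 minutes leg 4 → 10:49 UTC (Oct 8).
San Teodoro is UTC+3:00, so local arrival = 10:49 + 3:00 = 13:49 on Oct 8.

13:49 on Oct 8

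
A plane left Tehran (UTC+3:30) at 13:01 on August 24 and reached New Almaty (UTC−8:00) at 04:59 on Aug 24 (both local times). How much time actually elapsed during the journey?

3 hours 28 minutes

Departure in UTC: 13:01 − 3:30 = 09:31 on Aug 24.
Arrival in UTC: 04:59 + 8:00 = 12:59 on Aug 24.
Elapsed = 12:59 − 09:31 = 3 hours 28 minutes.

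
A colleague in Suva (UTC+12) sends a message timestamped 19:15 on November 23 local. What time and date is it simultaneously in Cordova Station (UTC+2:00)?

In UTC: 19:15 − 12:00 = 07:15 on Nov 23.
Cordova Station is UTC+2:00: 07:15 + 2:00 = 09:15 on Nov 23.

09:15 on November 23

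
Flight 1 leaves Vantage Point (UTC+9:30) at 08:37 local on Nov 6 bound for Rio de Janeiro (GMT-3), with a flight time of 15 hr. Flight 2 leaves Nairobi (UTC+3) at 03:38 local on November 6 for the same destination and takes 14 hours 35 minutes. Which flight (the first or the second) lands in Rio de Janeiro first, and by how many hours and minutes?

the first, by 1 hour 6 minutes

Flight 1 in UTC: 08:37 − 9:30 = 23:07 on Nov 5.
+15 hours → arrive 14:07 UTC on Nov 6.
Flight 2 in UTC: 03:38 − 3:00 = 00:38 on Nov 6.
+14 hours 35 minutes → arrive 15:13 UTC on Nov 6.
Flight 1 lands earlier by 1 hour 6 minutes.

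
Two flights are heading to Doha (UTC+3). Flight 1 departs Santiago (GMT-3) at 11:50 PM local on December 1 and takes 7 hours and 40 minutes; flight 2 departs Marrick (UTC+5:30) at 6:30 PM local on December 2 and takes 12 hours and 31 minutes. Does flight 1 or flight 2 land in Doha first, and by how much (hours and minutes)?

the first, by 15 hours 1 minute

Flight 1 in UTC: 11:50 PM + 3:00 = 2:50 AM on Dec 2.
+7 hours and 40 minutes → arrive 10:30 AM UTC on Dec 2.
Flight 2 in UTC: 6:30 PM − 5:30 = 1:00 PM on Dec 2.
+12 hours 31 minutes → arrive 1:31 AM UTC on Dec 3.
Flight 1 lands earlier by 15 hours 1 minute.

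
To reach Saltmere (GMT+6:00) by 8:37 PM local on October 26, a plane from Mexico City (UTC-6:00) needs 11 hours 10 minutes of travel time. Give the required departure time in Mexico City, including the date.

Target arrival in UTC: 8:37 PM − 6:00 = 2:37 PM on Oct 26.
Subtract 11 hours 10 minutes → departure 3:27 AM UTC on Oct 26.
Mexico City is UTC−6:00: 3:27 AM − 6:00 = 9:27 PM on Oct 25.

9:27 PM on October 25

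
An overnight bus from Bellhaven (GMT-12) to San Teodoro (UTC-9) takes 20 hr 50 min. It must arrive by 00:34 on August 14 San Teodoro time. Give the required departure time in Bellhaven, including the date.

Target arrival in UTC: 00:34 + 9:00 = 09:34 on Aug 14.
Subtract 20 hours and 50 minutes → departure 12:44 UTC on Aug 13.
Bellhaven is UTC−12:00: 12:44 − 12:00 = 00:44 on Aug 13.

00:44 on Aug 13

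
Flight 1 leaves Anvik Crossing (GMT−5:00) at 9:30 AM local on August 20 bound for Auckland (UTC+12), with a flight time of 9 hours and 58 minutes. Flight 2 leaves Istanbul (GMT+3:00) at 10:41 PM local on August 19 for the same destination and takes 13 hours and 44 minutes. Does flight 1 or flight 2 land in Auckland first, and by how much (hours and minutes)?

the second, by 15 hours 3 minutes

Flight 1 in UTC: 9:30 AM + 5:00 = 2:30 PM on Aug 20.
+9 hours and 58 minutes → arrive 12:28 AM UTC on Aug 21.
Flight 2 in UTC: 10:41 PM − 3:00 = 7:41 PM on Aug 19.
+13 hours 44 minutes → arrive 9:25 AM UTC on Aug 20.
Flight 2 lands earlier by 15 hours 3 minutes.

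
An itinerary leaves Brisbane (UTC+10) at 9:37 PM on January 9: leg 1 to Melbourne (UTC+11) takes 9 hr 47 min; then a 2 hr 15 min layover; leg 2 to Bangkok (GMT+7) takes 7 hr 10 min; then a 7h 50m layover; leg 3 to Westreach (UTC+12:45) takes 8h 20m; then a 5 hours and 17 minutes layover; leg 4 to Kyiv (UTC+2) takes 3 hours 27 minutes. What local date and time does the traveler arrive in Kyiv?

9:43 AM on Jan 11

Convert departure to UTC: 9:37 PM − 10:00 = 11:37 AM UTC on Jan 9.
Add 9 hours 47 minutes leg 1 → 9:24 PM UTC.
Add 2 hours 15 minutes layover in Melbourne → 11:39 PM UTC.
Add 7 hours 10 minutes leg 2 → 6:49 AM UTC (Jan 10).
Add 7 hours and 50 minutes layover in Bangkok → 2:39 PM UTC.
Add 8 hours 20 minutes leg 3 → 10:59 PM UTC.
Add 5 hours and 17 minutes layover in Westreach → 4:16 AM UTC (Jan 11).
Add 3 hours 27 minutes leg 4 → 7:43 AM UTC.
Kyiv is UTC+2:00, so local arrival = 7:43 AM + 2:00 = 9:43 AM on Jan 11.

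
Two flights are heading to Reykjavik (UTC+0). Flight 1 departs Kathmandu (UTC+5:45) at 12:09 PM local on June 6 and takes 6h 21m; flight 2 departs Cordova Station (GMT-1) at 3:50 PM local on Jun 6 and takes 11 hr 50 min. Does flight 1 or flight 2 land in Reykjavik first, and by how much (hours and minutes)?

Flight 1 in UTC: 12:09 PM − 5:45 = 6:24 AM on Jun 6.
+6 hours 21 minutes → arrive 12:45 PM UTC on Jun 6.
Flight 2 in UTC: 3:50 PM + 1:00 = 4:50 PM on Jun 6.
+11 hours 50 minutes → arrive 4:40 AM UTC on Jun 7.
Flight 1 lands earlier by 15 hours 55 minutes.

the first, by 15 hours 55 minutes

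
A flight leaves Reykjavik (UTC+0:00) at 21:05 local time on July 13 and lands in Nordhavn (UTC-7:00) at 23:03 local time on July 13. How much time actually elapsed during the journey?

8 hours 58 minutes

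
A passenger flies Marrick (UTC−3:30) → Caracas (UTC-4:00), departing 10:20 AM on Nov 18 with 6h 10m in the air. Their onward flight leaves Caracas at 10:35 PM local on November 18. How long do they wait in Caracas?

Convert departure to UTC: 10:20 AM + 3:30 = 1:50 PM UTC on Nov 18.
Add 6 hours 10 minutes flight time → 8:00 PM UTC.
Caracas is UTC−4:00, so local arrival = 8:00 PM − 4:00 = 4:00 PM on Nov 18.
Layover = 10:35 PM − 4:00 PM = 6 hours 35 minutes.

6 hours 35 minutes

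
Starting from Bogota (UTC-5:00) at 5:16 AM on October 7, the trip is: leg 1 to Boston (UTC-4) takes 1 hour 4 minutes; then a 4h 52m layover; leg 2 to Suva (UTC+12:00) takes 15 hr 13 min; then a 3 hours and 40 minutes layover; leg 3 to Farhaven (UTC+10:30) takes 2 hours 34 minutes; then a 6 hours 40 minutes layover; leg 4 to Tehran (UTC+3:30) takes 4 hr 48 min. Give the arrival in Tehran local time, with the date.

Convert departure to UTC: 5:16 AM + 5:00 = 10:16 AM UTC on Oct 7.
Add 1 hour 4 minutes leg 1 → 11:20 AM UTC.
Add 4 hours 52 minutes layover in Boston → 4:12 PM UTC.
Add 15 hours 13 minutes leg 2 → 7:25 AM UTC (Oct 8).
Add 3 hours and 40 minutes layover in Suva → 11:05 AM UTC.
Add 2 hours and 34 minutes leg 3 → 1:39 PM UTC.
Add 6 hours 40 minutes layover in Farhaven → 8:19 PM UTC.
Add 4 hours 48 minutes leg 4 → 1:07 AM UTC (Oct 9).
Tehran is UTC+3:30, so local arrival = 1:07 AM + 3:30 = 4:37 AM on Oct 9.

4:37 AM on Oct 9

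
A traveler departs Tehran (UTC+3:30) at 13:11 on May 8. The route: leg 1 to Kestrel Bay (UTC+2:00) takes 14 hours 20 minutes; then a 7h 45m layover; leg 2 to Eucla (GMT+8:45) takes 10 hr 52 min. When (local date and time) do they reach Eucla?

Convert departure to UTC: 13:11 − 3:30 = 09:41 UTC on May 8.
Add 14 hours and 20 minutes leg 1 → 00:01 UTC (May 9).
Add 7 hours 45 minutes layover in Kestrel Bay → 07:46 UTC.
Add 10 hours and 52 minutes leg 2 → 18:38 UTC.
Eucla is UTC+8:45, so local arrival = 18:38 + 8:45 = 03:23 on May 10.

03:23 on May 10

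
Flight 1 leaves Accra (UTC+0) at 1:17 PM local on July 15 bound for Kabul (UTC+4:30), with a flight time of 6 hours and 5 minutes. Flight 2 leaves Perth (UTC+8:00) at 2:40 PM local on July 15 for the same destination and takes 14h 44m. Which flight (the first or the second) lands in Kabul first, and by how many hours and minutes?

Flight 1 departs at 1:17 PM UTC (Jul 15).
+6 hours and 5 minutes → arrive 7:22 PM UTC on Jul 15.
Flight 2 in UTC: 2:40 PM − 8:00 = 6:40 AM on Jul 15.
+14 hours 44 minutes → arrive 9:24 PM UTC on Jul 15.
Flight 1 lands earlier by 2 hours 2 minutes.

the first, by 2 hours 2 minutes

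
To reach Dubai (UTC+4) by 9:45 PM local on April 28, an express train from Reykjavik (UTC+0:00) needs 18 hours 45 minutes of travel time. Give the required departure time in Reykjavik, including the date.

11:00 PM on April 27

Target arrival in UTC: 9:45 PM − 4:00 = 5:45 PM on Apr 28.
Subtract 18 hours 45 minutes → departure 11:00 PM UTC on Apr 27.
Reykjavik is UTC+0, so departure is 11:00 PM on Apr 27.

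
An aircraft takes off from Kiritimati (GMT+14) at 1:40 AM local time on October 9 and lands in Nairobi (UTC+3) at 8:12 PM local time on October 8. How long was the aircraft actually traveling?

5 hours 32 minutes

Departure in UTC: 1:40 AM − 14:00 = 11:40 AM on Oct 8.
Arrival in UTC: 8:12 PM − 3:00 = 5:12 PM on Oct 8.
Elapsed = 5:12 PM − 11:40 AM = 5 hours 32 minutes.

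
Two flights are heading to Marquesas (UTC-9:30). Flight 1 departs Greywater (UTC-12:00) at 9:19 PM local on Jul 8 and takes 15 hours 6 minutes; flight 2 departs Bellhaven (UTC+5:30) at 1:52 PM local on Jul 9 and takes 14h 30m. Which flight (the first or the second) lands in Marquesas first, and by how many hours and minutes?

Flight 1 in UTC: 9:19 PM + 12:00 = 9:19 AM on Jul 9.
+15 hours and 6 minutes → arrive 12:25 AM UTC on Jul 10.
Flight 2 in UTC: 1:52 PM − 5:30 = 8:22 AM on Jul 9.
+14 hours 30 minutes → arrive 10:52 PM UTC on Jul 9.
Flight 2 lands earlier by 1 hour 33 minutes.

the second, by 1 hour 33 minutes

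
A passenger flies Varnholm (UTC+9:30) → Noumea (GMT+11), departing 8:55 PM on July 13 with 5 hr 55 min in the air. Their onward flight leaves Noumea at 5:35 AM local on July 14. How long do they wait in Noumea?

1 hour 15 minutes

Convert departure to UTC: 8:55 PM − 9:30 = 11:25 AM UTC on Jul 13.
Add 5 hours 55 minutes flight time → 5:20 PM UTC.
Noumea is UTC+11:00, so local arrival = 5:20 PM + 11:00 = 4:20 AM on Jul 14.
Layover = 5:35 AM − 4:20 AM = 1 hour 15 minutes.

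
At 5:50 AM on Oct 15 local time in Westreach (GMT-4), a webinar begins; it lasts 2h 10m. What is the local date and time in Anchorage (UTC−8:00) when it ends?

Convert start to UTC: 5:50 AM + 4:00 = 9:50 AM UTC on Oct 15.
Add 2 hours 10 minutes duration → 12:00 PM UTC.
Anchorage is UTC−8:00, so local end time = 12:00 PM − 8:00 = 4:00 AM on Oct 15.

4:00 AM on October 15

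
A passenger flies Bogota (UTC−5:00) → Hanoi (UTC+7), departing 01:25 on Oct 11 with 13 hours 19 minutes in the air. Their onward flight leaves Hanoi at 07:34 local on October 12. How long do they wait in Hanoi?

4 hours 50 minutes

Convert departure to UTC: 01:25 + 5:00 = 06:25 UTC on Oct 11.
Add 13 hours and 19 minutes flight time → 19:44 UTC.
Hanoi is UTC+7:00, so local arrival = 19:44 + 7:00 = 02:44 on Oct 12.
Layover = 07:34 − 02:44 = 4 hours 50 minutes.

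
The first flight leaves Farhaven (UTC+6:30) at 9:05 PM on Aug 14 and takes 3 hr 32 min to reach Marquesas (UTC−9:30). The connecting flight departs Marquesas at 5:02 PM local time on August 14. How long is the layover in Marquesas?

8 hours 25 minutes

Convert departure to UTC: 9:05 PM − 6:30 = 2:35 PM UTC on Aug 14.
Add 3 hours 32 minutes flight time → 6:07 PM UTC.
Marquesas is UTC−9:30, so local arrival = 6:07 PM − 9:30 = 8:37 AM on Aug 14.
Layover = 5:02 PM − 8:37 AM = 8 hours 25 minutes.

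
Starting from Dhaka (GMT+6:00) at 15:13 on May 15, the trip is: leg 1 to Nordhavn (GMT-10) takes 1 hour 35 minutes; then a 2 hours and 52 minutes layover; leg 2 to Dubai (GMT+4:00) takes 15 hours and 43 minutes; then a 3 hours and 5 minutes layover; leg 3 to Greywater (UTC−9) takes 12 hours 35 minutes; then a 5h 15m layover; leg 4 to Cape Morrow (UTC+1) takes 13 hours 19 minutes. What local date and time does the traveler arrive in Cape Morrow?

16:37 on May 17

Convert departure to UTC: 15:13 − 6:00 = 09:13 UTC on May 15.
Add 1 hour and 35 minutes leg 1 → 10:48 UTC.
Add 2 hours and 52 minutes layover in Nordhavn → 13:40 UTC.
Add 15 hours 43 minutes leg 2 → 05:23 UTC (May 16).
Add 3 hours and 5 minutes layover in Dubai → 08:28 UTC.
Add 12 hours and 35 minutes leg 3 → 21:03 UTC.
Add 5 hours and 15 minutes layover in Greywater → 02:18 UTC (May 17).
Add 13 hours 19 minutes leg 4 → 15:37 UTC.
Cape Morrow is UTC+1:00, so local arrival = 15:37 + 1:00 = 16:37 on May 17.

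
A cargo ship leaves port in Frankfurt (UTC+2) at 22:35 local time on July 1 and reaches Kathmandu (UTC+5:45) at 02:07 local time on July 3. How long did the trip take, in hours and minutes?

23 hours 47 minutes

Departure in UTC: 22:35 − 2:00 = 20:35 on Jul 1.
Arrival in UTC: 02:07 − 5:45 = 20:22 on Jul 2.
Elapsed = 20:22 − 20:35 (+1 day) = 23 hours 47 minutes.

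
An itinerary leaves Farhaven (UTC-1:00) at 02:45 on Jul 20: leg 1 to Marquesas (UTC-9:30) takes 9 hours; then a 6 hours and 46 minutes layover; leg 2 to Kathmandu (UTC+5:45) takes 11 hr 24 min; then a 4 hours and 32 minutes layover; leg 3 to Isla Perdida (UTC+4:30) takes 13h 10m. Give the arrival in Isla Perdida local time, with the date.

Convert departure to UTC: 02:45 + 1:00 = 03:45 UTC on Jul 20.
Add 9 hours leg 1 → 12:45 UTC.
Add 6 hours and 46 minutes layover in Marquesas → 19:31 UTC.
Add 11 hours and 24 minutes leg 2 → 06:55 UTC (Jul 21).
Add 4 hours 32 minutes layover in Kathmandu → 11:27 UTC.
Add 13 hours 10 minutes leg 3 → 00:37 UTC (Jul 22).
Isla Perdida is UTC+4:30, so local arrival = 00:37 + 4:30 = 05:07 on Jul 22.

05:07 on Jul 22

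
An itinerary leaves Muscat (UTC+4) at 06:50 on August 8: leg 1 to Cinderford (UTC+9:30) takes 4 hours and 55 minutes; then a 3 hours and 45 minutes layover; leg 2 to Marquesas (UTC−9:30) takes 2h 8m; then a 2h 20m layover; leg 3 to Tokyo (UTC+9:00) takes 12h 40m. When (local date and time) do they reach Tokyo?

Convert departure to UTC: 06:50 − 4:00 = 02:50 UTC on Aug 8.
Add 4 hours 55 minutes leg 1 → 07:45 UTC.
Add 3 hours 45 minutes layover in Cinderford → 11:30 UTC.
Add 2 hours and 8 minutes leg 2 → 13:38 UTC.
Add 2 hours and 20 minutes layover in Marquesas → 15:58 UTC.
Add 12 hours 40 minutes leg 3 → 04:38 UTC (Aug 9).
Tokyo is UTC+9:00, so local arrival = 04:38 + 9:00 = 13:38 on Aug 9.

13:38 on August 9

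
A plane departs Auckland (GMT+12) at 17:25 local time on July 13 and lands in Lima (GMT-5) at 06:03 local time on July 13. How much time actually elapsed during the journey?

5 hours 38 minutes

Departure in UTC: 17:25 − 12:00 = 05:25 on Jul 13.
Arrival in UTC: 06:03 + 5:00 = 11:03 on Jul 13.
Elapsed = 11:03 − 05:25 = 5 hours 38 minutes.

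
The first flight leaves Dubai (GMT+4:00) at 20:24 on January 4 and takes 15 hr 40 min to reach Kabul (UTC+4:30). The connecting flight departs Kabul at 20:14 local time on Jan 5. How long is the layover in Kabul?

7 hours 40 minutes

Convert departure to UTC: 20:24 − 4:00 = 16:24 UTC on Jan 4.
Add 15 hours and 40 minutes flight time → 08:04 UTC (Jan 5).
Kabul is UTC+4:30, so local arrival = 08:04 + 4:30 = 12:34 on Jan 5.
Layover = 20:14 − 12:34 = 7 hours 40 minutes.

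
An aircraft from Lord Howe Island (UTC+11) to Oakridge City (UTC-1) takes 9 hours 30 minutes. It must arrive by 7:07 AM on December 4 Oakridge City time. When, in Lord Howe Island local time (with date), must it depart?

Target arrival in UTC: 7:07 AM + 1:00 = 8:07 AM on Dec 4.
Subtract 9 hours and 30 minutes → departure 10:37 PM UTC on Dec 3.
Lord Howe Island is UTC+11:00: 10:37 PM + 11:00 = 9:37 AM on Dec 4.

9:37 AM on Dec 4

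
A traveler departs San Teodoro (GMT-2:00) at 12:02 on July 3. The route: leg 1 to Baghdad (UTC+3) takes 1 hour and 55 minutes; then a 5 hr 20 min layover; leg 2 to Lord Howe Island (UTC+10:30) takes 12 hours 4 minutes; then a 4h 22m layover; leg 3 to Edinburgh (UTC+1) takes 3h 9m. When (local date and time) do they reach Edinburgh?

Convert departure to UTC: 12:02 + 2:00 = 14:02 UTC on Jul 3.
Add 1 hour 55 minutes leg 1 → 15:57 UTC.
Add 5 hours and 20 minutes layover in Baghdad → 21:17 UTC.
Add 12 hours 4 minutes leg 2 → 09:21 UTC (Jul 4).
Add 4 hours 22 minutes layover in Lord Howe Island → 13:43 UTC.
Add 3 hours 9 minutes leg 3 → 16:52 UTC.
Edinburgh is UTC+1:00, so local arrival = 16:52 + 1:00 = 17:52 on Jul 4.

17:52 on July 4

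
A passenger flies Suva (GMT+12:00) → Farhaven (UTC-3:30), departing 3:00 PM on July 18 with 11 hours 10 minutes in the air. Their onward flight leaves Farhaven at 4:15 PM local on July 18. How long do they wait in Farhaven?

5 hours 35 minutes

Convert departure to UTC: 3:00 PM − 12:00 = 3:00 AM UTC on Jul 18.
Add 11 hours 10 minutes flight time → 2:10 PM UTC.
Farhaven is UTC−3:30, so local arrival = 2:10 PM − 3:30 = 10:40 AM on Jul 18.
Layover = 4:15 PM − 10:40 AM = 5 hours 35 minutes.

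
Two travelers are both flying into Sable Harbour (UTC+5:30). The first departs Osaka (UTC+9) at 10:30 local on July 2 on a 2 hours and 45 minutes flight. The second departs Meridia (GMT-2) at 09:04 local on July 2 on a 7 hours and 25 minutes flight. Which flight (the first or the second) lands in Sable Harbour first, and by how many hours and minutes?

the first, by 14 hours 14 minutes

Flight 1 in UTC: 10:30 − 9:00 = 01:30 on Jul 2.
+2 hours and 45 minutes → arrive 04:15 UTC on Jul 2.
Flight 2 in UTC: 09:04 + 2:00 = 11:04 on Jul 2.
+7 hours and 25 minutes → arrive 18:29 UTC on Jul 2.
Flight 1 lands earlier by 14 hours 14 minutes.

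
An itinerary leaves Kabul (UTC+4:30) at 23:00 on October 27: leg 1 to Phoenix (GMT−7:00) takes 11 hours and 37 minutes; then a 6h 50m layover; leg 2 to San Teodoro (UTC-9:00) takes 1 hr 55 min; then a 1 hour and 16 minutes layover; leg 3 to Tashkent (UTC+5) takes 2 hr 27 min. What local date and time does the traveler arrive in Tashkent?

23:35 on Oct 28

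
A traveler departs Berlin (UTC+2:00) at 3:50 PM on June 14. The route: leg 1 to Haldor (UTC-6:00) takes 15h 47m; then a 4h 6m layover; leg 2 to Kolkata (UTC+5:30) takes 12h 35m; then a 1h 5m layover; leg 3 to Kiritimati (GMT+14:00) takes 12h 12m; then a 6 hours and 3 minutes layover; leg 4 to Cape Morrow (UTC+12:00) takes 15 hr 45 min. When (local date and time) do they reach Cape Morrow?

9:23 PM on June 17

Convert departure to UTC: 3:50 PM − 2:00 = 1:50 PM UTC on Jun 14.
Add 15 hours 47 minutes leg 1 → 5:37 AM UTC (Jun 15).
Add 4 hours and 6 minutes layover in Haldor → 9:43 AM UTC.
Add 12 hours and 35 minutes leg 2 → 10:18 PM UTC.
Add 1 hour and 5 minutes layover in Kolkata → 11:23 PM UTC.
Add 12 hours and 12 minutes leg 3 → 11:35 AM UTC (Jun 16).
Add 6 hours and 3 minutes layover in Kiritimati → 5:38 PM UTC.
Add 15 hours and 45 minutes leg 4 → 9:23 AM UTC (Jun 17).
Cape Morrow is UTC+12:00, so local arrival = 9:23 AM + 12:00 = 9:23 PM on Jun 17.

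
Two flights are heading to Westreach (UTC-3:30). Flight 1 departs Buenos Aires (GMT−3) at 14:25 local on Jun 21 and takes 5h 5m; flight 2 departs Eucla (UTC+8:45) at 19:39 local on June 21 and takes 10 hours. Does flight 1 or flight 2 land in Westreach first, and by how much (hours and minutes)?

Flight 1 in UTC: 14:25 + 3:00 = 17:25 on Jun 21.
+5 hours and 5 minutes → arrive 22:30 UTC on Jun 21.
Flight 2 in UTC: 19:39 − 8:45 = 10:54 on Jun 21.
+10 hours → arrive 20:54 UTC on Jun 21.
Flight 2 lands earlier by 1 hour 36 minutes.

the second, by 1 hour 36 minutes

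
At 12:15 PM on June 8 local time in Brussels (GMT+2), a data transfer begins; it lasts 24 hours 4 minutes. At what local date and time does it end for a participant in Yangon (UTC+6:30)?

Convert start to UTC: 12:15 PM − 2:00 = 10:15 AM UTC on Jun 8.
Add 24 hours 4 minutes duration → 10:19 AM UTC (Jun 9).
Yangon is UTC+6:30, so local end time = 10:19 AM + 6:30 = 4:49 PM on Jun 9.

4:49 PM on June 9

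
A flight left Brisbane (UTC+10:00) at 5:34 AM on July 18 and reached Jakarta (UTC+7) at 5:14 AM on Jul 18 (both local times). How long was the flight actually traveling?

Jakarta is 3:00 behind Brisbane.
Clock-face elapsed time (ignoring zones) is −20 minutes.
Actual elapsed = −20 minutes + 3:00 = 2 hours 40 minutes.

2 hours 40 minutes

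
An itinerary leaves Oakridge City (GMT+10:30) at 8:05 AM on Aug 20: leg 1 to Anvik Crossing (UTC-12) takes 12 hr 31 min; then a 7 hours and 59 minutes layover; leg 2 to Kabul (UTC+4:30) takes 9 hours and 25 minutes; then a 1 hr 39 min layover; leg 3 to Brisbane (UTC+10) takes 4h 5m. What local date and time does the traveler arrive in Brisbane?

7:14 PM on August 21

Convert departure to UTC: 8:05 AM − 10:30 = 9:35 PM UTC on Aug 19.
Add 12 hours 31 minutes leg 1 → 10:06 AM UTC (Aug 20).
Add 7 hours 59 minutes layover in Anvik Crossing → 6:05 PM UTC.
Add 9 hours and 25 minutes leg 2 → 3:30 AM UTC (Aug 21).
Add 1 hour and 39 minutes layover in Kabul → 5:09 AM UTC.
Add 4 hours and 5 minutes leg 3 → 9:14 AM UTC.
Brisbane is UTC+10:00, so local arrival = 9:14 AM + 10:00 = 7:14 PM on Aug 21.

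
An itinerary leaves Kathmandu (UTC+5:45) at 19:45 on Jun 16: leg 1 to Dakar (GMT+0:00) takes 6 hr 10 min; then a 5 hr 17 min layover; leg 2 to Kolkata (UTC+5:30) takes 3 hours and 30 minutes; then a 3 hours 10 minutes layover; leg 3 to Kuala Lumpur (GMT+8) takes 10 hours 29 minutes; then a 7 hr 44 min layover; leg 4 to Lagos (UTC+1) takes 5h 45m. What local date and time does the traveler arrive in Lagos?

09:05 on Jun 18

Convert departure to UTC: 19:45 − 5:45 = 14:00 UTC on Jun 16.
Add 6 hours and 10 minutes leg 1 → 20:10 UTC.
Add 5 hours and 17 minutes layover in Dakar → 01:27 UTC (Jun 17).
Add 3 hours and 30 minutes leg 2 → 04:57 UTC.
Add 3 hours 10 minutes layover in Kolkata → 08:07 UTC.
Add 10 hours and 29 minutes leg 3 → 18:36 UTC.
Add 7 hours 44 minutes layover in Kuala Lumpur → 02:20 UTC (Jun 18).
Add 5 hours and 45 minutes leg 4 → 08:05 UTC.
Lagos is UTC+1:00, so local arrival = 08:05 + 1:00 = 09:05 on Jun 18.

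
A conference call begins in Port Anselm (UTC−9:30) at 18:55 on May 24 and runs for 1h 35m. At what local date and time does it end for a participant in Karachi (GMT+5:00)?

11:00 on May 25

Convert start to UTC: 18:55 + 9:30 = 04:25 UTC on May 25.
Add 1 hour 35 minutes duration → 06:00 UTC.
Karachi is UTC+5:00, so local end time = 06:00 + 5:00 = 11:00 on May 25.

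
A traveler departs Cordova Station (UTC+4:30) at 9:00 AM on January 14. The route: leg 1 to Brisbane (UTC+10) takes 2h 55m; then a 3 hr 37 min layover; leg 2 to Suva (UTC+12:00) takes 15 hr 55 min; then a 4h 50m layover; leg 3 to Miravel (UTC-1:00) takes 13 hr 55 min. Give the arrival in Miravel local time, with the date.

Convert departure to UTC: 9:00 AM − 4:30 = 4:30 AM UTC on Jan 14.
Add 2 hours 55 minutes leg 1 → 7:25 AM UTC.
Add 3 hours and 37 minutes layover in Brisbane → 11:02 AM UTC.
Add 15 hours and 55 minutes leg 2 → 2:57 AM UTC (Jan 15).
Add 4 hours 50 minutes layover in Suva → 7:47 AM UTC.
Add 13 hours 55 minutes leg 3 → 9:42 PM UTC.
Miravel is UTC−1:00, so local arrival = 9:42 PM − 1:00 = 8:42 PM on Jan 15.

8:42 PM on January 15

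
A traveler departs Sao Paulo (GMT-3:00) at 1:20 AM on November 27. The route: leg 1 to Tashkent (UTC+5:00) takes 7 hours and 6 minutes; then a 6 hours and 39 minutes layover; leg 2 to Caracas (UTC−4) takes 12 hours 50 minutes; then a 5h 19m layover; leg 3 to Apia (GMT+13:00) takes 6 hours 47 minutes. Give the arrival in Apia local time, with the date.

8:01 AM on Nov 29

Convert departure to UTC: 1:20 AM + 3:00 = 4:20 AM UTC on Nov 27.
Add 7 hours and 6 minutes leg 1 → 11:26 AM UTC.
Add 6 hours and 39 minutes layover in Tashkent → 6:05 PM UTC.
Add 12 hours 50 minutes leg 2 → 6:55 AM UTC (Nov 28).
Add 5 hours and 19 minutes layover in Caracas → 12:14 PM UTC.
Add 6 hours and 47 minutes leg 3 → 7:01 PM UTC.
Apia is UTC+13:00, so local arrival = 7:01 PM + 13:00 = 8:01 AM on Nov 29.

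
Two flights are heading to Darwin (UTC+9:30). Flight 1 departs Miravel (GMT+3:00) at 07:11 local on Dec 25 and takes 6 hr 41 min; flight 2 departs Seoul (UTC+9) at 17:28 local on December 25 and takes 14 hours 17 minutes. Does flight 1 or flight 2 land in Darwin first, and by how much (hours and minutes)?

Flight 1 in UTC: 07:11 − 3:00 = 04:11 on Dec 25.
+6 hours 41 minutes → arrive 10:52 UTC on Dec 25.
Flight 2 in UTC: 17:28 − 9:00 = 08:28 on Dec 25.
+14 hours and 17 minutes → arrive 22:45 UTC on Dec 25.
Flight 1 lands earlier by 11 hours 53 minutes.

the first, by 11 hours 53 minutes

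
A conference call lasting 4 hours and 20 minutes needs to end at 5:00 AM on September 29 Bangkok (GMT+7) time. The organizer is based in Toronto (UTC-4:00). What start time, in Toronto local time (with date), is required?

1:40 PM on Sep 28

Target end time in UTC: 5:00 AM − 7:00 = 10:00 PM on Sep 28.
Subtract 4 hours and 20 minutes → start 5:40 PM UTC on Sep 28.
Toronto is UTC−4:00: 5:40 PM − 4:00 = 1:40 PM on Sep 28.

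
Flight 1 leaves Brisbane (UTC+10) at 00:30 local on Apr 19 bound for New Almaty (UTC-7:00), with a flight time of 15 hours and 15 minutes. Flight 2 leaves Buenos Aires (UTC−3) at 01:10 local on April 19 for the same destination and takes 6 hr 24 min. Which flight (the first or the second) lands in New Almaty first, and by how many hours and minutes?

the first, by 4 hours 49 minutes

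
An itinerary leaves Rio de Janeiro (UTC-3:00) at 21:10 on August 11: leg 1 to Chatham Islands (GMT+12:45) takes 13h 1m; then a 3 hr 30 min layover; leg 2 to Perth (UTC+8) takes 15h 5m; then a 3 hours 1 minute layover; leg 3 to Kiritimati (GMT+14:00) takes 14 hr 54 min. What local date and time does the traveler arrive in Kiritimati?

15:41 on Aug 14

Convert departure to UTC: 21:10 + 3:00 = 00:10 UTC on Aug 12.
Add 13 hours and 1 minute leg 1 → 13:11 UTC.
Add 3 hours 30 minutes layover in Chatham Islands → 16:41 UTC.
Add 15 hours 5 minutes leg 2 → 07:46 UTC (Aug 13).
Add 3 hours and 1 minute layover in Perth → 10:47 UTC.
Add 14 hours and 54 minutes leg 3 → 01:41 UTC (Aug 14).
Kiritimati is UTC+14:00, so local arrival = 01:41 + 14:00 = 15:41 on Aug 14.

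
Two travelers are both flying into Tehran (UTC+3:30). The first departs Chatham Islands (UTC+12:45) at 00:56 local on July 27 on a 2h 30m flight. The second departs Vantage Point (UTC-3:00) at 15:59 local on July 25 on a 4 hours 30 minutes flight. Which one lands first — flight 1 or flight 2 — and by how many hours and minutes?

the second, by 15 hours 12 minutes

Flight 1 in UTC: 00:56 − 12:45 = 12:11 on Jul 26.
+2 hours 30 minutes → arrive 14:41 UTC on Jul 26.
Flight 2 in UTC: 15:59 + 3:00 = 18:59 on Jul 25.
+4 hours 30 minutes → arrive 23:29 UTC on Jul 25.
Flight 2 lands earlier by 15 hours 12 minutes.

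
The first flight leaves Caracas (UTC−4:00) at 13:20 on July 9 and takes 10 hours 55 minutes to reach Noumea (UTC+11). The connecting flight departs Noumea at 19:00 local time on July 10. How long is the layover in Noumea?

Convert departure to UTC: 13:20 + 4:00 = 17:20 UTC on Jul 9.
Add 10 hours and 55 minutes flight time → 04:15 UTC (Jul 10).
Noumea is UTC+11:00, so local arrival = 04:15 + 11:00 = 15:15 on Jul 10.
Layover = 19:00 − 15:15 = 3 hours 45 minutes.

3 hours 45 minutes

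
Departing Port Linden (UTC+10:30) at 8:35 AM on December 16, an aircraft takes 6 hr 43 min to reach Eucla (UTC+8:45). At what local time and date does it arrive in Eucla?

Convert departure to UTC: 8:35 AM − 10:30 = 10:05 PM UTC on Dec 15.
Add 6 hours and 43 minutes travel time → 4:48 AM UTC (Dec 16).
Eucla is UTC+8:45, so local arrival = 4:48 AM + 8:45 = 1:33 PM on Dec 16.

1:33 PM on December 16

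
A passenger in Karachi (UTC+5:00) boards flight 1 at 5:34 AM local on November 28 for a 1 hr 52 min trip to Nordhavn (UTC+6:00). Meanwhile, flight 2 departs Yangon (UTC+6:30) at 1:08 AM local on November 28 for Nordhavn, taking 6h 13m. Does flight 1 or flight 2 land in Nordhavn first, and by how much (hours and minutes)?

the second, by 1 hour 35 minutes

Flight 1 in UTC: 5:34 AM − 5:00 = 12:34 AM on Nov 28.
+1 hour 52 minutes → arrive 2:26 AM UTC on Nov 28.
Flight 2 in UTC: 1:08 AM − 6:30 = 6:38 PM on Nov 27.
+6 hours 13 minutes → arrive 12:51 AM UTC on Nov 28.
Flight 2 lands earlier by 1 hour 35 minutes.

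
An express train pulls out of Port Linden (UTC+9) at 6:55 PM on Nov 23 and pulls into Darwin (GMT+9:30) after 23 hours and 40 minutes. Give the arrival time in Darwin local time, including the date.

Convert departure to UTC: 6:55 PM − 9:00 = 9:55 AM UTC on Nov 23.
Add 23 hours 40 minutes travel time → 9:35 AM UTC (Nov 24).
Darwin is UTC+9:30, so local arrival = 9:35 AM + 9:30 = 7:05 PM on Nov 24.

7:05 PM on November 24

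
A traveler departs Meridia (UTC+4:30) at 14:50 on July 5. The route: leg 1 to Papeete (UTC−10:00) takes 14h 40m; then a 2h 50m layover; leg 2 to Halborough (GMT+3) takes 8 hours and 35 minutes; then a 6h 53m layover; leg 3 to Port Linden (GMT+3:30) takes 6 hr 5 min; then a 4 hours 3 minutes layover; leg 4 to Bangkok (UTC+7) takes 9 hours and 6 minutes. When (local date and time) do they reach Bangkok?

21:32 on July 7

Convert departure to UTC: 14:50 − 4:30 = 10:20 UTC on Jul 5.
Add 14 hours 40 minutes leg 1 → 01:00 UTC (Jul 6).
Add 2 hours and 50 minutes layover in Papeete → 03:50 UTC.
Add 8 hours and 35 minutes leg 2 → 12:25 UTC.
Add 6 hours 53 minutes layover in Halborough → 19:18 UTC.
Add 6 hours and 5 minutes leg 3 → 01:23 UTC (Jul 7).
Add 4 hours and 3 minutes layover in Port Linden → 05:26 UTC.
Add 9 hours 6 minutes leg 4 → 14:32 UTC.
Bangkok is UTC+7:00, so local arrival = 14:32 + 7:00 = 21:32 on Jul 7.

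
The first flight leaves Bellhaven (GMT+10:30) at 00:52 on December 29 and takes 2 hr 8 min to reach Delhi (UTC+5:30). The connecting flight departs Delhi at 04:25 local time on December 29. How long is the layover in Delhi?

6 hours 25 minutes

Convert departure to UTC: 00:52 − 10:30 = 14:22 UTC on Dec 28.
Add 2 hours 8 minutes flight time → 16:30 UTC.
Delhi is UTC+5:30, so local arrival = 16:30 + 5:30 = 22:00 on Dec 28.
Layover = 04:25 − 22:00 (+1 day) = 6 hours 25 minutes.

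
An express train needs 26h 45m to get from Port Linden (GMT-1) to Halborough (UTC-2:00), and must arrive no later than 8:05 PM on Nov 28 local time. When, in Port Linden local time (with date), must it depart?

6:20 PM on November 27

Target arrival in UTC: 8:05 PM + 2:00 = 10:05 PM on Nov 28.
Subtract 26 hours 45 minutes → departure 7:20 PM UTC on Nov 27.
Port Linden is UTC−1:00: 7:20 PM − 1:00 = 6:20 PM on Nov 27.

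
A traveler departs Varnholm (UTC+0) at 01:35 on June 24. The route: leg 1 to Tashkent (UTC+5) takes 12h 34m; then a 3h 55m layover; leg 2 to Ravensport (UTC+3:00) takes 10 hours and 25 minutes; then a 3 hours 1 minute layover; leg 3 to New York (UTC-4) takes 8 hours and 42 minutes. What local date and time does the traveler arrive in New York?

12:12 on June 25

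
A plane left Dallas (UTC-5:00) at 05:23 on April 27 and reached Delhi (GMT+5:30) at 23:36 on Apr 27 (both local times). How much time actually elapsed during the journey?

Delhi is 10:30 ahead of Dallas.
Clock-face elapsed time (ignoring zones) is 18 hours 13 minutes.
Actual elapsed = 18 hours 13 minutes − 10:30 = 7 hours 43 minutes.

7 hours 43 minutes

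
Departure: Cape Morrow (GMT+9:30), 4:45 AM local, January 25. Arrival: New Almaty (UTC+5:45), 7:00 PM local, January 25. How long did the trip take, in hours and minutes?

18 hours

Departure in UTC: 4:45 AM − 9:30 = 7:15 PM on Jan 24.
Arrival in UTC: 7:00 PM − 5:45 = 1:15 PM on Jan 25.
Elapsed = 1:15 PM − 7:15 PM (+1 day) = 18 hours.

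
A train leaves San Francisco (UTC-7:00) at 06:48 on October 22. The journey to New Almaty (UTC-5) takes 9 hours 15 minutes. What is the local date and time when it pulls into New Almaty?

18:03 on Oct 22

Convert departure to UTC: 06:48 + 7:00 = 13:48 UTC on Oct 22.
Add 9 hours 15 minutes travel time → 23:03 UTC.
New Almaty is UTC−5:00, so local arrival = 23:03 − 5:00 = 18:03 on Oct 22.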